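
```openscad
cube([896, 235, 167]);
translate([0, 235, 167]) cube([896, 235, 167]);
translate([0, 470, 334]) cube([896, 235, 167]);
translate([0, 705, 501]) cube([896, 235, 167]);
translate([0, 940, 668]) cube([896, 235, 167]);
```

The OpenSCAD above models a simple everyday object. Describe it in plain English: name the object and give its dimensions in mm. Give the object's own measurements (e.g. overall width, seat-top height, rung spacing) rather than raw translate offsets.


A straight staircase of 5 solid steps. Each step is 896 mm wide (x), 235 mm deep (y, the going) and 167 mm tall (the rise). The first step rests on the floor; each subsequent step sits one going further in +y and one rise higher in +z, directly behind and above the previous step with no overlap.


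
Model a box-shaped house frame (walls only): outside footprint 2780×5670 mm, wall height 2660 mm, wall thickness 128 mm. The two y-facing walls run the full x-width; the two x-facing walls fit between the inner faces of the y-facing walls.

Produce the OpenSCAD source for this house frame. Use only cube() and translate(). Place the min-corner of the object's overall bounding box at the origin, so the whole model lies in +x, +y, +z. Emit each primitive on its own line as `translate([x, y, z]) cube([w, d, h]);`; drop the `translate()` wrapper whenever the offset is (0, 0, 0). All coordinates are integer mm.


cube([2780, 128, 2660]);
translate([0, 5542, 0]) cube([2780, 128, 2660]);
translate([0, 128, 0]) cube([128, 5414, 2660]);
translate([2652, 128, 0]) cube([128, 5414, 2660]);


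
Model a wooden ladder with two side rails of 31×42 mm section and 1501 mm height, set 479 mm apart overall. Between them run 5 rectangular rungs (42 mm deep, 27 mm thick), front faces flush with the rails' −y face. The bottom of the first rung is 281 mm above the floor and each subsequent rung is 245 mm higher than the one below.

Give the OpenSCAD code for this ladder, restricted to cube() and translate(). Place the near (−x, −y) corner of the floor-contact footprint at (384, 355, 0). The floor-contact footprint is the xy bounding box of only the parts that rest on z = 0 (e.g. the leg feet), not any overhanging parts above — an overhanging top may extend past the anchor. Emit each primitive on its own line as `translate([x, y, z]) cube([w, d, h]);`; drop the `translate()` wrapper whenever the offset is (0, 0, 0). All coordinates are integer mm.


// rung span = 479 - 2*31 = 417
// rung[k] z = 281 + k*245
translate([384, 355, 0]) cube([31, 42, 1501]);
translate([832, 355, 0]) cube([31, 42, 1501]);
translate([415, 355, 281]) cube([417, 42, 27]);
translate([415, 355, 526]) cube([417, 42, 27]);
translate([415, 355, 771]) cube([417, 42, 27]);
translate([415, 355, 1016]) cube([417, 42, 27]);
translate([415, 355, 1261]) cube([417, 42, 27]);


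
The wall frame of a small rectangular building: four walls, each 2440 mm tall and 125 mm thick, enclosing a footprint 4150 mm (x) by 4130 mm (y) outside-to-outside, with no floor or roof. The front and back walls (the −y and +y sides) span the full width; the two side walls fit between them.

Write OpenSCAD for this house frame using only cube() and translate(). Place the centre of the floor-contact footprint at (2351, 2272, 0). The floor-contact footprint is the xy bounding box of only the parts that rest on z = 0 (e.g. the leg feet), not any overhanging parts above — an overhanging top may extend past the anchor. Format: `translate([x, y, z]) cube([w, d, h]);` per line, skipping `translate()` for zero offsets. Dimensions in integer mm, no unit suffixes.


translate([276, 207, 0]) cube([4150, 125, 2440]);
translate([276, 4212, 0]) cube([4150, 125, 2440]);
translate([276, 332, 0]) cube([125, 3880, 2440]);
translate([4301, 332, 0]) cube([125, 3880, 2440]);


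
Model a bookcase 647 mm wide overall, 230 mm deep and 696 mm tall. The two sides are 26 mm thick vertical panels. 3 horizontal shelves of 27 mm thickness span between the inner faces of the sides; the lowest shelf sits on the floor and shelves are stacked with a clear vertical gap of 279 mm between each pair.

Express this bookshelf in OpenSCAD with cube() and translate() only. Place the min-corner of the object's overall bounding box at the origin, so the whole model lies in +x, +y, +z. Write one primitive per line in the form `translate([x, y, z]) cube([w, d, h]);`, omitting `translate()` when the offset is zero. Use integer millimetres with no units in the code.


cube([26, 230, 696]);
translate([621, 0, 0]) cube([26, 230, 696]);
translate([26, 0, 0]) cube([595, 230, 27]);
translate([26, 0, 306]) cube([595, 230, 27]);
translate([26, 0, 612]) cube([595, 230, 27]);


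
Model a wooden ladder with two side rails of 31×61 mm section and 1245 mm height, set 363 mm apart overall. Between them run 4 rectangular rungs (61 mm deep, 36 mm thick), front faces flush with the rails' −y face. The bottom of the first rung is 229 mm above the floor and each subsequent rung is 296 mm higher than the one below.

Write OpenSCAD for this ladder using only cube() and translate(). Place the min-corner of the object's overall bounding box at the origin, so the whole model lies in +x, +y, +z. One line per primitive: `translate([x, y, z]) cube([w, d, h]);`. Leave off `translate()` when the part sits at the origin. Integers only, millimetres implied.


// rung span = 363 - 2*31 = 301
// rung[k] z = 229 + k*296
cube([31, 61, 1245]);
translate([332, 0, 0]) cube([31, 61, 1245]);
translate([31, 0, 229]) cube([301, 61, 36]);
translate([31, 0, 525]) cube([301, 61, 36]);
translate([31, 0, 821]) cube([301, 61, 36]);
translate([31, 0, 1117]) cube([301, 61, 36]);


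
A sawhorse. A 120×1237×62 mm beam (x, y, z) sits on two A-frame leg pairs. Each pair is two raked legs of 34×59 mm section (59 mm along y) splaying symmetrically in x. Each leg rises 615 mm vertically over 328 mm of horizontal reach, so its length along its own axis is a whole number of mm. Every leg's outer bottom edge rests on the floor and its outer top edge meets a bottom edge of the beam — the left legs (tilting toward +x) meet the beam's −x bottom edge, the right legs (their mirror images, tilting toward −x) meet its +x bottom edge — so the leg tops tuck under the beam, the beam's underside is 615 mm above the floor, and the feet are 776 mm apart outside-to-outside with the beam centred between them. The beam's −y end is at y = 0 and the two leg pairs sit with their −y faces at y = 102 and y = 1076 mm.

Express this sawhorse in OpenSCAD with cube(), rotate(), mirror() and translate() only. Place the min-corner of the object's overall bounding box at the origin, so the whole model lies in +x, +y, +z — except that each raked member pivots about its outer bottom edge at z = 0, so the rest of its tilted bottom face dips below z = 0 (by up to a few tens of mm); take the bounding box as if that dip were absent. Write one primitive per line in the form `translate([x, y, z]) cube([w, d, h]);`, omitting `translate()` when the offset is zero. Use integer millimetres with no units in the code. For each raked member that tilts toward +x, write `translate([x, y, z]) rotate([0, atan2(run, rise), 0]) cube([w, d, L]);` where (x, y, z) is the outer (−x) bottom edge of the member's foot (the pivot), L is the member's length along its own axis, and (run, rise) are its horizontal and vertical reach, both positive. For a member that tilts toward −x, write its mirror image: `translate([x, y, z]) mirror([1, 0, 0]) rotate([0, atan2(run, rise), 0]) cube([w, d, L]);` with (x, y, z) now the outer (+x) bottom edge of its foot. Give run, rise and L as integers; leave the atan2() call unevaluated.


translate([328, 0, 615]) cube([120, 1237, 62]);
translate([0, 102, 0]) rotate([0, atan2(328, 615), 0]) cube([34, 59, 697]);
translate([776, 102, 0]) mirror([1, 0, 0]) rotate([0, atan2(328, 615), 0]) cube([34, 59, 697]);
translate([0, 1076, 0]) rotate([0, atan2(328, 615), 0]) cube([34, 59, 697]);
translate([776, 1076, 0]) mirror([1, 0, 0]) rotate([0, atan2(328, 615), 0]) cube([34, 59, 697]);


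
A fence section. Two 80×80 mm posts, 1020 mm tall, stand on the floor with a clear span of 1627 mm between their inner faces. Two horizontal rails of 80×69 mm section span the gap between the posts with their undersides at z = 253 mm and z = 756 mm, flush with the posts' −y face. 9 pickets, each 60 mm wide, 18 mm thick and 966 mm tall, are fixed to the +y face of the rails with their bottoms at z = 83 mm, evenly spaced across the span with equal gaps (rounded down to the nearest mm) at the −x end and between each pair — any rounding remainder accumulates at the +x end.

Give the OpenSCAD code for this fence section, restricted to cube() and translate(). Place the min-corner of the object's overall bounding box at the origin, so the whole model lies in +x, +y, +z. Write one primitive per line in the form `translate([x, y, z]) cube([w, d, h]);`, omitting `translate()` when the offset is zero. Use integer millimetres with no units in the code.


cube([80, 80, 1020]);
translate([1707, 0, 0]) cube([80, 80, 1020]);
translate([80, 0, 253]) cube([1627, 80, 69]);
translate([80, 0, 756]) cube([1627, 80, 69]);
translate([188, 80, 83]) cube([60, 18, 966]);
translate([356, 80, 83]) cube([60, 18, 966]);
translate([524, 80, 83]) cube([60, 18, 966]);
translate([692, 80, 83]) cube([60, 18, 966]);
translate([860, 80, 83]) cube([60, 18, 966]);
translate([1028, 80, 83]) cube([60, 18, 966]);
translate([1196, 80, 83]) cube([60, 18, 966]);
translate([1364, 80, 83]) cube([60, 18, 966]);
translate([1532, 80, 83]) cube([60, 18, 966]);


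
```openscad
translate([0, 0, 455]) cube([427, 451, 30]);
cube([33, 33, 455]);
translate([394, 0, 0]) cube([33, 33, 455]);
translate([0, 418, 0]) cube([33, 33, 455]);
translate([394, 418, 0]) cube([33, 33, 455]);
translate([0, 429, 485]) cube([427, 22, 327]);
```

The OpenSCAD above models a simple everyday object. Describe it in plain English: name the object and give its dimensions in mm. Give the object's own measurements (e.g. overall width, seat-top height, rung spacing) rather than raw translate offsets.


A chair. The seat is a 427×451×30 mm slab with its top at z = 485 mm, on four 33×33 mm corner legs (flush with the seat edges, standing on z = 0). A flat backrest 22 mm thick, 327 mm tall, spans the full seat width and rises from the seat top along its +y edge, rear face flush with the rear of the seat.


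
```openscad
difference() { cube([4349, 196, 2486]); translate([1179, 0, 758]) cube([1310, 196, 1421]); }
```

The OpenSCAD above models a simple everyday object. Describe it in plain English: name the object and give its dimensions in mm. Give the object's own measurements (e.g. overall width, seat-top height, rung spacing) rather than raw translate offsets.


A wall 4349 mm long (x), 196 mm thick (y), 2486 mm tall, with a rectangular window opening cut through it. The opening is 1310 mm wide and 1421 mm tall; its sill is at z = 758 mm and its near (−x) edge is 1179 mm from the wall's −x end. The opening passes through the full wall thickness.


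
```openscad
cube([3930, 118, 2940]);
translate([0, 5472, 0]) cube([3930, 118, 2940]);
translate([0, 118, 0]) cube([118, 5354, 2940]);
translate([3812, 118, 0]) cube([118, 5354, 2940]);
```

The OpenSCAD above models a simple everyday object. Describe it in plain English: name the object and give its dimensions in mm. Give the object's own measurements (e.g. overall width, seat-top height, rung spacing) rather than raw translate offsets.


The wall frame of a small rectangular building: four walls, each 2940 mm tall and 118 mm thick, enclosing a footprint 3930 mm (x) by 5590 mm (y) outside-to-outside, with no floor or roof. The front and back walls (the −y and +y sides) span the full width; the two side walls fit between them.


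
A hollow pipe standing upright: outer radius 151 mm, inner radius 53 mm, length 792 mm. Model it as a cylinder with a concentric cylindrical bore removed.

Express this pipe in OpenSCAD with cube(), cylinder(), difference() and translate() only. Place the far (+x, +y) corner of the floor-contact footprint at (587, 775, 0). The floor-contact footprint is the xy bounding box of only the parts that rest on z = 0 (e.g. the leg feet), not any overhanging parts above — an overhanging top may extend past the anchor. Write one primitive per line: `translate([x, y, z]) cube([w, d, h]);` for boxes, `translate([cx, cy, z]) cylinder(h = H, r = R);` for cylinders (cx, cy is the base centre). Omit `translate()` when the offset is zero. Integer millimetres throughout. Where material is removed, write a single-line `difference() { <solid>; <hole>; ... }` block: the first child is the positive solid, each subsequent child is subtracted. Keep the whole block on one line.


difference() { translate([436, 624, 0]) cylinder(h = 792, r = 151); translate([436, 624, 0]) cylinder(h = 792, r = 53); }


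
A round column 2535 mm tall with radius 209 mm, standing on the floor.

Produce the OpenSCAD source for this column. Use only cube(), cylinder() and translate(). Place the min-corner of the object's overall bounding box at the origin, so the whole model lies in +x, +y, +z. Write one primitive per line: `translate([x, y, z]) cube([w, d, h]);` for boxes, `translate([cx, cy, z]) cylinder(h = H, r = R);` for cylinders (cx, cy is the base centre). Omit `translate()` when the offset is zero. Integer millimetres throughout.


translate([209, 209, 0]) cylinder(h = 2535, r = 209);


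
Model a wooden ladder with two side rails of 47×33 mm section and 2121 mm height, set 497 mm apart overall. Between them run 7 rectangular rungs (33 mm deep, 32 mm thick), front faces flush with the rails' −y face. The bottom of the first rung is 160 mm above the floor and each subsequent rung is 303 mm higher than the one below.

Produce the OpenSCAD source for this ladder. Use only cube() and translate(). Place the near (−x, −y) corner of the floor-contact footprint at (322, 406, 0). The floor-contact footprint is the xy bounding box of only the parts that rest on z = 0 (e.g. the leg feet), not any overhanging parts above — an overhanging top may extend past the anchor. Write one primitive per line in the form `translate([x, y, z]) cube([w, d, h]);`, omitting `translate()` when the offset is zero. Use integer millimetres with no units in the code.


translate([322, 406, 0]) cube([47, 33, 2121]);
translate([772, 406, 0]) cube([47, 33, 2121]);
translate([369, 406, 160]) cube([403, 33, 32]);
translate([369, 406, 463]) cube([403, 33, 32]);
translate([369, 406, 766]) cube([403, 33, 32]);
translate([369, 406, 1069]) cube([403, 33, 32]);
translate([369, 406, 1372]) cube([403, 33, 32]);
translate([369, 406, 1675]) cube([403, 33, 32]);
translate([369, 406, 1978]) cube([403, 33, 32]);


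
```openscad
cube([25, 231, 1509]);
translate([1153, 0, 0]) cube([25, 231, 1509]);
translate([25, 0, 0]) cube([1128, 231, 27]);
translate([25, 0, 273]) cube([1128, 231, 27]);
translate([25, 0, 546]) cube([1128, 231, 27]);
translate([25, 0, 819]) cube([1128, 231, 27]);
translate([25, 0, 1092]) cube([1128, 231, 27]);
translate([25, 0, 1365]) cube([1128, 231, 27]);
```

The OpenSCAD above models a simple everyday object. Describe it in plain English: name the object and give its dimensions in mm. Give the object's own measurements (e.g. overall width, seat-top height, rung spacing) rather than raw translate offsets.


An open bookshelf. Two side panels, each 25 mm thick, 231 mm deep and 1509 mm tall, stand 1178 mm apart (outside-to-outside). Between them sit 6 shelves, each 27 mm thick and 231 mm deep, spanning the full gap between the sides. The bottom shelf rests on the floor (its underside at z = 0) and the clear gap between one shelf's top and the next shelf's underside is 246 mm.


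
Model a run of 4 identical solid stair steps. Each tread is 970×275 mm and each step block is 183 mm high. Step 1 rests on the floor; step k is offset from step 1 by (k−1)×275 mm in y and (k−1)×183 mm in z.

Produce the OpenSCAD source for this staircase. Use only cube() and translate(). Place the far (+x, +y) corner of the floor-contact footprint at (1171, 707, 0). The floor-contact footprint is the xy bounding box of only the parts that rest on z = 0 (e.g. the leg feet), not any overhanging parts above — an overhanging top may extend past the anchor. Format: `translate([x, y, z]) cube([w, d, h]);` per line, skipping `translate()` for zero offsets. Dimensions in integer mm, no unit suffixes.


translate([201, 432, 0]) cube([970, 275, 183]);
translate([201, 707, 183]) cube([970, 275, 183]);
translate([201, 982, 366]) cube([970, 275, 183]);
translate([201, 1257, 549]) cube([970, 275, 183]);


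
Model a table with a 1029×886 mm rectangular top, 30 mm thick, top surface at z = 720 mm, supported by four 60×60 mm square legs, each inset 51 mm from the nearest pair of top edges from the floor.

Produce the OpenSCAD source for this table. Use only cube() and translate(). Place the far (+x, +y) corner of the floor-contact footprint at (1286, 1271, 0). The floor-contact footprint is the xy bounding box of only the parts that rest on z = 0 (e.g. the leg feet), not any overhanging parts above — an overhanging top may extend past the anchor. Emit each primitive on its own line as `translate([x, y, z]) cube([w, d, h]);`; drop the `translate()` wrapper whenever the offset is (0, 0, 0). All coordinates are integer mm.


translate([308, 436, 690]) cube([1029, 886, 30]);
translate([359, 487, 0]) cube([60, 60, 690]);
translate([1226, 487, 0]) cube([60, 60, 690]);
translate([359, 1211, 0]) cube([60, 60, 690]);
translate([1226, 1211, 0]) cube([60, 60, 690]);


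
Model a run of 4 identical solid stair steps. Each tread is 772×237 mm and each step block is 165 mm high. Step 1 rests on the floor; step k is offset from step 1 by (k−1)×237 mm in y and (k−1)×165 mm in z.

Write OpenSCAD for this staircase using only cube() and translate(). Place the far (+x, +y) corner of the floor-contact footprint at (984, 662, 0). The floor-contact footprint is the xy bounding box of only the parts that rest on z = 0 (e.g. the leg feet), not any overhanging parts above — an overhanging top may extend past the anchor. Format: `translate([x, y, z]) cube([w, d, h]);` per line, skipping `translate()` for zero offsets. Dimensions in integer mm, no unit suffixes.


translate([212, 425, 0]) cube([772, 237, 165]);
translate([212, 662, 165]) cube([772, 237, 165]);
translate([212, 899, 330]) cube([772, 237, 165]);
translate([212, 1136, 495]) cube([772, 237, 165]);


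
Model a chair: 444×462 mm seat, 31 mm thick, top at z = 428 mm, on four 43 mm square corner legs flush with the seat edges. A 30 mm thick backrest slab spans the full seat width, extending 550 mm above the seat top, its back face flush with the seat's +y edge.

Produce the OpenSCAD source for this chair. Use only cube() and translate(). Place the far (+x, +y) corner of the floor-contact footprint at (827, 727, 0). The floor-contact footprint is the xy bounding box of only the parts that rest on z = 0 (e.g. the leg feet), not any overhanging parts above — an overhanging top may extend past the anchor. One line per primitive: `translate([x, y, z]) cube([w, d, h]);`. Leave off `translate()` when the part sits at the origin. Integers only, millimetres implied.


// leg_h = 428 - 31 = 397
translate([383, 265, 397]) cube([444, 462, 31]);
translate([383, 265, 0]) cube([43, 43, 397]);
translate([784, 265, 0]) cube([43, 43, 397]);
translate([383, 684, 0]) cube([43, 43, 397]);
translate([784, 684, 0]) cube([43, 43, 397]);
translate([383, 697, 428]) cube([444, 30, 550]);


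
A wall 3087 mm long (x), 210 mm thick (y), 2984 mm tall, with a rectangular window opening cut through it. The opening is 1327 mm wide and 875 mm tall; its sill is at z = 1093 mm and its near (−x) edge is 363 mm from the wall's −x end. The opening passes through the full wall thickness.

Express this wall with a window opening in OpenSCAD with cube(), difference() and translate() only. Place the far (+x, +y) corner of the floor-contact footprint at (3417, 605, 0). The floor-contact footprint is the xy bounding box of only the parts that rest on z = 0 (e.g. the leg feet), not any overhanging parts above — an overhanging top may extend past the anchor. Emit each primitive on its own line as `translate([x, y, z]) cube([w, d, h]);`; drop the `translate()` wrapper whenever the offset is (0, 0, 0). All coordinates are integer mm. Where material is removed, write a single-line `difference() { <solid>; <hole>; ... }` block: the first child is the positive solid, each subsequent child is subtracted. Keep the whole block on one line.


difference() { translate([330, 395, 0]) cube([3087, 210, 2984]); translate([693, 395, 1093]) cube([1327, 210, 875]); }


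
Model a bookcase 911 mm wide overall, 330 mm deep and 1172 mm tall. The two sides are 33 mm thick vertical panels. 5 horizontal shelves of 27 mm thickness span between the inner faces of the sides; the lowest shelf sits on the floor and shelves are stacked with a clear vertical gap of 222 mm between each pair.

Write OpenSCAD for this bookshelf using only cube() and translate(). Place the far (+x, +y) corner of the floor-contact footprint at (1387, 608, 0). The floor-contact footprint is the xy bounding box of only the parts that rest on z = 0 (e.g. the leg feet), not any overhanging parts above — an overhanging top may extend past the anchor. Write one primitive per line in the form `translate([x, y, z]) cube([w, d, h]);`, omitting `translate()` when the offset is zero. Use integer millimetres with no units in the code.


translate([476, 278, 0]) cube([33, 330, 1172]);
translate([1354, 278, 0]) cube([33, 330, 1172]);
translate([509, 278, 0]) cube([845, 330, 27]);
translate([509, 278, 249]) cube([845, 330, 27]);
translate([509, 278, 498]) cube([845, 330, 27]);
translate([509, 278, 747]) cube([845, 330, 27]);
translate([509, 278, 996]) cube([845, 330, 27]);


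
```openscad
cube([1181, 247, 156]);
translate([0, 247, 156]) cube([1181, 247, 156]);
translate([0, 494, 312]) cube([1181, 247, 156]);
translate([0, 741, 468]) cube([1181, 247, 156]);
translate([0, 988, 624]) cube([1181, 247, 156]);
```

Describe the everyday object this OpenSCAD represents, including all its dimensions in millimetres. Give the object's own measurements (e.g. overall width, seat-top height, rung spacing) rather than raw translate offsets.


A straight staircase of 5 solid steps. Each step is 1181 mm wide (x), 247 mm deep (y, the going) and 156 mm tall (the rise). The first step rests on the floor; each subsequent step sits one going further in +y and one rise higher in +z, directly behind and above the previous step with no overlap.


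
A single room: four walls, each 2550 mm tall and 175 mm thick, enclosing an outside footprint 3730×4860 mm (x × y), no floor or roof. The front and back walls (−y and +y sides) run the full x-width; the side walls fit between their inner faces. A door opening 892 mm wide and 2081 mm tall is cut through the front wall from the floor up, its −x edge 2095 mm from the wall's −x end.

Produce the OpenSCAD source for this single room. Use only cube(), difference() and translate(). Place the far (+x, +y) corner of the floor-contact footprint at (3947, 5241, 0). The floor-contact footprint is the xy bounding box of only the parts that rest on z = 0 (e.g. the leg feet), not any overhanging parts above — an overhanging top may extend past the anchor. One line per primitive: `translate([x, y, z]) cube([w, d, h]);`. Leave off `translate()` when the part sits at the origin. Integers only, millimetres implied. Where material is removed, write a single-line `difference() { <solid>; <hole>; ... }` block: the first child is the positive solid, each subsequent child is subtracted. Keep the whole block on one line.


difference() { translate([217, 381, 0]) cube([3730, 175, 2550]); translate([2312, 381, 0]) cube([892, 175, 2081]); }
translate([217, 5066, 0]) cube([3730, 175, 2550]);
translate([217, 556, 0]) cube([175, 4510, 2550]);
translate([3772, 556, 0]) cube([175, 4510, 2550]);


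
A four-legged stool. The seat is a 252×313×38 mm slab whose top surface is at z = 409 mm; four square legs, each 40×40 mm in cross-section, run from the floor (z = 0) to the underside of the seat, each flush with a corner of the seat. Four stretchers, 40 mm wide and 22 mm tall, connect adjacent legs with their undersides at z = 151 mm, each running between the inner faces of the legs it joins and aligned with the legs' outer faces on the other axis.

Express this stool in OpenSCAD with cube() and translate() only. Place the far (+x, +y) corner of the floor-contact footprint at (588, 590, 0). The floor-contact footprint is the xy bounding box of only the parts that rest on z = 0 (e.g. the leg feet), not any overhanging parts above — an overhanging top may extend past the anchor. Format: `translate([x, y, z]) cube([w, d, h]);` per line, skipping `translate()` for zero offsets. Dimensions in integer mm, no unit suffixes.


translate([336, 277, 371]) cube([252, 313, 38]);
translate([336, 277, 0]) cube([40, 40, 371]);
translate([548, 277, 0]) cube([40, 40, 371]);
translate([336, 550, 0]) cube([40, 40, 371]);
translate([548, 550, 0]) cube([40, 40, 371]);
translate([376, 277, 151]) cube([172, 40, 22]);
translate([376, 550, 151]) cube([172, 40, 22]);
translate([336, 317, 151]) cube([40, 233, 22]);
translate([548, 317, 151]) cube([40, 233, 22]);


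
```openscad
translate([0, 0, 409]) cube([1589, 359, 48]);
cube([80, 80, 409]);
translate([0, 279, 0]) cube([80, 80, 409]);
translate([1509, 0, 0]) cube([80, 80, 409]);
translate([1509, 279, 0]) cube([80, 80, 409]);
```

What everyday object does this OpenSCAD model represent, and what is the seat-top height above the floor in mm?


A bench. The seat-top height is 457 mm.

A long slab on four corner posts — a bench. The slab sits at z = 409 with thickness 48, so the top is 409 + 48 = 457 mm.


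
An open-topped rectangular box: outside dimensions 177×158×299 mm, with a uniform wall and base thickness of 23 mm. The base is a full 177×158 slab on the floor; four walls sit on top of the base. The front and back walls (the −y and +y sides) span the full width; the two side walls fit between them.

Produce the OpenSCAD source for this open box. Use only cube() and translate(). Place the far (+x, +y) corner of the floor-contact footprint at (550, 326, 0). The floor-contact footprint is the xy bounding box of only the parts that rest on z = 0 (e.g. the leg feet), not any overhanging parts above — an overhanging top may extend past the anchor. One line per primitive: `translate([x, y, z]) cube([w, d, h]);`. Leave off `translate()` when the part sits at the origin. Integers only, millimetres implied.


translate([373, 168, 0]) cube([177, 158, 23]);
translate([373, 168, 23]) cube([177, 23, 276]);
translate([373, 303, 23]) cube([177, 23, 276]);
translate([373, 191, 23]) cube([23, 112, 276]);
translate([527, 191, 23]) cube([23, 112, 276]);


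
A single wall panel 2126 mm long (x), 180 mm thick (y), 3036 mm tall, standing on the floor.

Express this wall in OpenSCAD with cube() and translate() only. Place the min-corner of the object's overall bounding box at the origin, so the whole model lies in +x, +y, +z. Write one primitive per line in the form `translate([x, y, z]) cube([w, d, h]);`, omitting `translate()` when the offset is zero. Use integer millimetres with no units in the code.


cube([2126, 180, 3036]);


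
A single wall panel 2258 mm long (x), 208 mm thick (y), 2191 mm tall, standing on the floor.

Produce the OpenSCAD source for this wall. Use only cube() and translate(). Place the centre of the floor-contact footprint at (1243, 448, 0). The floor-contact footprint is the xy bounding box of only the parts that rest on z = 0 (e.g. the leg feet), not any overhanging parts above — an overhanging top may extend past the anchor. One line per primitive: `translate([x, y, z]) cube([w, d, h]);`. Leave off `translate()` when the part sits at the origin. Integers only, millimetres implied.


translate([114, 344, 0]) cube([2258, 208, 2191]);


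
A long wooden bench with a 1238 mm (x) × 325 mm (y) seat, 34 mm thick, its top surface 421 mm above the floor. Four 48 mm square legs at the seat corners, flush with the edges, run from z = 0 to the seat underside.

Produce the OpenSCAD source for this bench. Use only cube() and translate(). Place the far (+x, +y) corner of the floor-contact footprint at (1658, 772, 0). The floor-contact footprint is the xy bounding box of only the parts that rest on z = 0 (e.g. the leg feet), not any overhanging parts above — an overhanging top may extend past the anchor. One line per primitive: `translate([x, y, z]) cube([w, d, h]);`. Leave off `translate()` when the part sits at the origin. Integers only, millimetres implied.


// leg_h = 421 − 34 = 387
translate([420, 447, 387]) cube([1238, 325, 34]);
translate([420, 447, 0]) cube([48, 48, 387]);
translate([420, 724, 0]) cube([48, 48, 387]);
translate([1610, 447, 0]) cube([48, 48, 387]);
translate([1610, 724, 0]) cube([48, 48, 387]);


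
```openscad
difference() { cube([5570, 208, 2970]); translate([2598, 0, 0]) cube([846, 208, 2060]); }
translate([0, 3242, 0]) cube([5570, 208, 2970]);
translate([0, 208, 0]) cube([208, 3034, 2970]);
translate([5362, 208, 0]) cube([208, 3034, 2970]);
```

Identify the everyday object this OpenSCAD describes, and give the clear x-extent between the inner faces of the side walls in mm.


A single room. The interior width is 5154 mm.

Four walls enclosing a rectangle with a door in the front wall — a room. Outside width 5570 minus two 208 mm walls gives 5154 mm.


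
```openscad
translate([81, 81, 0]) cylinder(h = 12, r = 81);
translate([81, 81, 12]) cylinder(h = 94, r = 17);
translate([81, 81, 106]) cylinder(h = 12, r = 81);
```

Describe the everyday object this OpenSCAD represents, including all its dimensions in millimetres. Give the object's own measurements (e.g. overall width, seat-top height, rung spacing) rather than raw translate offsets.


A spool: two coaxial disc flanges of radius 81 mm and thickness 12 mm, joined by a core cylinder of radius 17 mm and height 94 mm. The lower flange rests on z = 0 and the three cylinders share a vertical axis.


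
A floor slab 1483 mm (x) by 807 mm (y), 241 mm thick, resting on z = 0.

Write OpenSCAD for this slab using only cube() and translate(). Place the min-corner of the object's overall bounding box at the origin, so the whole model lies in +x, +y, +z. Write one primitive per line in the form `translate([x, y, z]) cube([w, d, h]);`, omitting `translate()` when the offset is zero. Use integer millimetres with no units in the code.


cube([1483, 807, 241]);


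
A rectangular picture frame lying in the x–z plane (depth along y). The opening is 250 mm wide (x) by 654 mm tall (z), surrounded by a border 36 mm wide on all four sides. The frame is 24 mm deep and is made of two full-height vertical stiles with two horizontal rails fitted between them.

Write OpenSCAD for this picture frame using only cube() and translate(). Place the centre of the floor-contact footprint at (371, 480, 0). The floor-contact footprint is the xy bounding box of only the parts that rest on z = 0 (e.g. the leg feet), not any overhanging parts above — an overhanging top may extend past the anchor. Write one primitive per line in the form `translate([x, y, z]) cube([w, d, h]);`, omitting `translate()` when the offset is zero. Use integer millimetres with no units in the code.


translate([210, 468, 0]) cube([36, 24, 726]);
translate([496, 468, 0]) cube([36, 24, 726]);
translate([246, 468, 0]) cube([250, 24, 36]);
translate([246, 468, 690]) cube([250, 24, 36]);


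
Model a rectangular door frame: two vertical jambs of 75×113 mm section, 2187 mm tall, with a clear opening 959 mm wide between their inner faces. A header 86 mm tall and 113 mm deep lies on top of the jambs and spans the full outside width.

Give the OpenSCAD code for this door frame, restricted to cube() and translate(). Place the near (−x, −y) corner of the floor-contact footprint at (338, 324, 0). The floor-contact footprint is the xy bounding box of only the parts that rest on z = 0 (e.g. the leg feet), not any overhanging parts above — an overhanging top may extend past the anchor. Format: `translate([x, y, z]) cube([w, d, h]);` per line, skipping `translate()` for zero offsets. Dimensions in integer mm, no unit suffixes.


translate([338, 324, 0]) cube([75, 113, 2187]);
translate([1372, 324, 0]) cube([75, 113, 2187]);
translate([338, 324, 2187]) cube([1109, 113, 86]);


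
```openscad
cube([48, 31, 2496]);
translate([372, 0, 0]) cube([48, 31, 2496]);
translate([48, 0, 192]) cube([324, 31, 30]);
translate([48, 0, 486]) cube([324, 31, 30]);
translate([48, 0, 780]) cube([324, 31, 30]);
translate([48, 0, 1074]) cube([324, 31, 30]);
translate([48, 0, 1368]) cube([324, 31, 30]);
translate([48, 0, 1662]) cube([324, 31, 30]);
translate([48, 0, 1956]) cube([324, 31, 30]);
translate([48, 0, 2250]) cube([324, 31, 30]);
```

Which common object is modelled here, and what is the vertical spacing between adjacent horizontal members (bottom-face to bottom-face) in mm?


A ladder. The rung spacing is 294 mm.

Two tall 48×31 posts with 8 short bars between them — a ladder. Adjacent rungs sit at z = 192 and z = 486, so the spacing is 486 − 192 = 294 mm.


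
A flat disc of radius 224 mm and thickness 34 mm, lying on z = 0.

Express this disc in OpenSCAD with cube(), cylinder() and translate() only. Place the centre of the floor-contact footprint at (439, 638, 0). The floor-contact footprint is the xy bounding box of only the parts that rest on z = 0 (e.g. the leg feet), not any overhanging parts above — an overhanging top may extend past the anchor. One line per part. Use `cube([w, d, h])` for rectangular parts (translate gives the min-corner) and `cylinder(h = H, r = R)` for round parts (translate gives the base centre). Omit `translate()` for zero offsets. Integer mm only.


translate([439, 638, 0]) cylinder(h = 34, r = 224);


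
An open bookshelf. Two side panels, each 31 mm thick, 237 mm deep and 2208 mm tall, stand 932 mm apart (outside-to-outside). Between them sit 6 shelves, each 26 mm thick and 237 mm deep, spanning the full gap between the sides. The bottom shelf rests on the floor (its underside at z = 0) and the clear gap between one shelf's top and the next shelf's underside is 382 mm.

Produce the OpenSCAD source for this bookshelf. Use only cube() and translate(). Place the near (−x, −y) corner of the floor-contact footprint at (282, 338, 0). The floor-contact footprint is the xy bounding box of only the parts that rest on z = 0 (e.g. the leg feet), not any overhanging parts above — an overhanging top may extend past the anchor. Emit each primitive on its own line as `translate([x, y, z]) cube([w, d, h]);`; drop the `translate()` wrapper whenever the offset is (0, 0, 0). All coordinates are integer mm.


translate([282, 338, 0]) cube([31, 237, 2208]);
translate([1183, 338, 0]) cube([31, 237, 2208]);
translate([313, 338, 0]) cube([870, 237, 26]);
translate([313, 338, 408]) cube([870, 237, 26]);
translate([313, 338, 816]) cube([870, 237, 26]);
translate([313, 338, 1224]) cube([870, 237, 26]);
translate([313, 338, 1632]) cube([870, 237, 26]);
translate([313, 338, 2040]) cube([870, 237, 26]);


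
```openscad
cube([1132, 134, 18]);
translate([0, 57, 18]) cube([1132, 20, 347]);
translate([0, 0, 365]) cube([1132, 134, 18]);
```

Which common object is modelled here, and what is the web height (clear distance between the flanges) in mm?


An I-beam. The web height is 347 mm.

Two wide flanges with a thin centred web — an I-beam. Overall 383 mm minus two 18 mm flanges gives a web of 383 − 2·18 = 347 mm.


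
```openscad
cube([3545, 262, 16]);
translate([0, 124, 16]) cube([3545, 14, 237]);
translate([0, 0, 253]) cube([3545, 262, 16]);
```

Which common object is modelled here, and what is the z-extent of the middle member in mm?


An I-beam. The web height is 237 mm.

Two wide flanges with a thin centred web — an I-beam. Overall 269 mm minus two 16 mm flanges gives a web of 269 − 2·16 = 237 mm.


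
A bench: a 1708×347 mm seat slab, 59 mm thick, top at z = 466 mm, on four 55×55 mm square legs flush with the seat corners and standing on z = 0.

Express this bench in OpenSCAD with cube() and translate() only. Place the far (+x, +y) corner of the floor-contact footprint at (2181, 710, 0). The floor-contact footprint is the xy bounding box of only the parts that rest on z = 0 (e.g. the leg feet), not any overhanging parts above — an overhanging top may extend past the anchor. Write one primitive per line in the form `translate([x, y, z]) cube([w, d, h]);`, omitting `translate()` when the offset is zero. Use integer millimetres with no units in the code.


// leg_h = 466 − 59 = 407
translate([473, 363, 407]) cube([1708, 347, 59]);
translate([473, 363, 0]) cube([55, 55, 407]);
translate([473, 655, 0]) cube([55, 55, 407]);
translate([2126, 363, 0]) cube([55, 55, 407]);
translate([2126, 655, 0]) cube([55, 55, 407]);


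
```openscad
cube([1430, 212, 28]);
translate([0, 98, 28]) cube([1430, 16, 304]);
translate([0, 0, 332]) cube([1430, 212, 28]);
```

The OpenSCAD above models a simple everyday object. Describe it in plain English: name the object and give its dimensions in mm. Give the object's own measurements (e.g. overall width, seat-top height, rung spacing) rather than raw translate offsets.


An I-beam lying along x, 1430 mm long. Overall section height 360 mm. Two flanges 212 mm wide (y) and 28 mm thick, one on the floor and one at the top; a web 16 mm thick runs between them, centred on the flange width.


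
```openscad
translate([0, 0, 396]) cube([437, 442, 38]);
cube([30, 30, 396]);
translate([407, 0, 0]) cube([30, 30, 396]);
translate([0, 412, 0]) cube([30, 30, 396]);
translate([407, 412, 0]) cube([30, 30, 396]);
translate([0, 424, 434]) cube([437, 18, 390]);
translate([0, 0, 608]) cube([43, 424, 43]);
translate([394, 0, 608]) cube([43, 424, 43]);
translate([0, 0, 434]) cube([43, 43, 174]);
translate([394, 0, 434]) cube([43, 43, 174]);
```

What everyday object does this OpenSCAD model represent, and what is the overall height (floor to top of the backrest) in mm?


A chair. The overall height is 824 mm.

A slab on four corner posts with a tall panel at the back — a chair. The seat slab sits at z = 396 with thickness 38, and the 390 mm backrest starts at the seat top, so the overall height is 396 + 38 + 390 = 824 mm.


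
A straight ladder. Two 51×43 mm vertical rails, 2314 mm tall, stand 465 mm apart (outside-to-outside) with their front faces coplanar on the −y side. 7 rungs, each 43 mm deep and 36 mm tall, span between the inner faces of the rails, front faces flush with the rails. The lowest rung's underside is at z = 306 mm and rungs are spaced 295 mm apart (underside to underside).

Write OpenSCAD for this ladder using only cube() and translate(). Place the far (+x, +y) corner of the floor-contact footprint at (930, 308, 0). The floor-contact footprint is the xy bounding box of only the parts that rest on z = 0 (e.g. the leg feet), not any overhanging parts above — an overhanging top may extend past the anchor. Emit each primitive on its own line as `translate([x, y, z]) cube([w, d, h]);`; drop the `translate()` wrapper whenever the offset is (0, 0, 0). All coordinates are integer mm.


translate([465, 265, 0]) cube([51, 43, 2314]);
translate([879, 265, 0]) cube([51, 43, 2314]);
translate([516, 265, 306]) cube([363, 43, 36]);
translate([516, 265, 601]) cube([363, 43, 36]);
translate([516, 265, 896]) cube([363, 43, 36]);
translate([516, 265, 1191]) cube([363, 43, 36]);
translate([516, 265, 1486]) cube([363, 43, 36]);
translate([516, 265, 1781]) cube([363, 43, 36]);
translate([516, 265, 2076]) cube([363, 43, 36]);


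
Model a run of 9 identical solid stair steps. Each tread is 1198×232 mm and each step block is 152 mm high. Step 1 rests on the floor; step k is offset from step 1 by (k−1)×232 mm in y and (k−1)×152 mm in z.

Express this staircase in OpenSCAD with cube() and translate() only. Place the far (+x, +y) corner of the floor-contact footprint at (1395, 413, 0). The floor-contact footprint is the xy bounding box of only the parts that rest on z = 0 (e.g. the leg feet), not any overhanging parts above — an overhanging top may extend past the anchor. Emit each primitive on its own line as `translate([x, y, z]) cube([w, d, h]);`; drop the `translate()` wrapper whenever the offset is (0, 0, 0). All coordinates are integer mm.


translate([197, 181, 0]) cube([1198, 232, 152]);
translate([197, 413, 152]) cube([1198, 232, 152]);
translate([197, 645, 304]) cube([1198, 232, 152]);
translate([197, 877, 456]) cube([1198, 232, 152]);
translate([197, 1109, 608]) cube([1198, 232, 152]);
translate([197, 1341, 760]) cube([1198, 232, 152]);
translate([197, 1573, 912]) cube([1198, 232, 152]);
translate([197, 1805, 1064]) cube([1198, 232, 152]);
translate([197, 2037, 1216]) cube([1198, 232, 152]);
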